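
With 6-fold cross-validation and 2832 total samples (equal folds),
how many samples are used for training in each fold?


Each validation fold has 2832/6 = 472 samples. Training set = 2832 - 472 = 2360.

2360


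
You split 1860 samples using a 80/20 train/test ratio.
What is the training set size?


Test set = 1860 * 20% = 372. Training set = 1860 - 372 = 1488.

1488


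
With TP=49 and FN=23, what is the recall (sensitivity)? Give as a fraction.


Recall = TP / (TP + FN) = 49 / 72 = 49/72.

49/72


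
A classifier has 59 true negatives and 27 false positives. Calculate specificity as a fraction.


Specificity = TN / (TN + FP) = 59 / 86 = 59/86.

59/86


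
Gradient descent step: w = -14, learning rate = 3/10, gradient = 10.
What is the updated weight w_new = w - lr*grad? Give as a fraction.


w_new = -14 - 3/10 * 10 = -14 - 3 = -17.

-17


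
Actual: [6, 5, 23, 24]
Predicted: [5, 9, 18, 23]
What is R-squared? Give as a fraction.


Mean(y) = 29/2. SS_res = 43. SS_tot = 325. R^2 = 1 - 43/(325) = 282/325.

282/325


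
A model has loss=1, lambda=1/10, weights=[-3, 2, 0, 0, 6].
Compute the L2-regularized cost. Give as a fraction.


L2 sq norm = sum(w^2) = 49. J = 1 + 1/10 * 49 = 59/10.

59/10


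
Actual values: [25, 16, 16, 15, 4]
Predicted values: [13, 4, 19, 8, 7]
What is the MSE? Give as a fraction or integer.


MSE = (1/5) * ((25-13)^2=144 + (16-4)^2=144 + (16-19)^2=9 + (15-8)^2=49 + (4-7)^2=9). Sum = 355. MSE = 71.

71


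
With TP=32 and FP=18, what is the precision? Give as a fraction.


Precision = TP / (TP + FP) = 32 / 50 = 16/25.

16/25


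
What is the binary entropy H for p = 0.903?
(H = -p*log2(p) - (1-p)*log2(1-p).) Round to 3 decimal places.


H = -0.903*log2(0.903) - 0.097*log2(0.097) = 0.459.

0.459


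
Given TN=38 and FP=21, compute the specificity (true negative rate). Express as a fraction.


Specificity = TN / (TN + FP) = 38 / 59 = 38/59.

38/59


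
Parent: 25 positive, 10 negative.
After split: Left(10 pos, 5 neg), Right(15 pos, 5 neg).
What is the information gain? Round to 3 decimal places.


H(parent) = 0.8631. H(left) = 0.9183, H(right) = 0.8113. Weighted = (15/35)*0.9183 + (20/35)*0.8113 = 0.8572. IG = 0.8631 - 0.8572 = 0.0059, which rounds to 0.006.

0.006


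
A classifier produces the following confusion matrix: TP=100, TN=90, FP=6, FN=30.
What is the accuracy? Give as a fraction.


Accuracy = (TP + TN) / (TP + TN + FP + FN) = (100 + 90) / 226 = 95/113.

95/113


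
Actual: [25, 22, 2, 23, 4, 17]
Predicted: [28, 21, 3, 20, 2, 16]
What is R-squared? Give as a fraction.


Mean(y) = 31/2. SS_res = 25. SS_tot = 1011/2. R^2 = 1 - 25/(1011/2) = 961/1011.

961/1011


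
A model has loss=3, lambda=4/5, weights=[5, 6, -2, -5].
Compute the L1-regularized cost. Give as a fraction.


L1 norm = sum(|w|) = 18. J = 3 + 4/5 * 18 = 87/5.

87/5


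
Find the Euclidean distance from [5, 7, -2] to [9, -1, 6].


d = sqrt(sum of squared differences). (5-9)^2=16, (7--1)^2=64, (-2-6)^2=64. Sum = 144.

12


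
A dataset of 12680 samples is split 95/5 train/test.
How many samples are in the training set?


Test set = 12680 * 5% = 634. Training set = 12680 - 634 = 12046.

12046


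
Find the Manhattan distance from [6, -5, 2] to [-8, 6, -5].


d = sum of absolute differences: |6--8|=14 + |-5-6|=11 + |2--5|=7 = 32.

32


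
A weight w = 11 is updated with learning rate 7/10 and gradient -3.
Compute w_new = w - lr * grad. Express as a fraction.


w_new = 11 - 7/10 * -3 = 11 - -21/10 = 131/10.

131/10


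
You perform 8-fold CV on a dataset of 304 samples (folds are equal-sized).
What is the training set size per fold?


Each validation fold has 304/8 = 38 samples. Training set = 304 - 38 = 266.

266


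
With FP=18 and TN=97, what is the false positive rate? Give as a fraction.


FPR = FP / (FP + TN) = 18 / 115 = 18/115.

18/115


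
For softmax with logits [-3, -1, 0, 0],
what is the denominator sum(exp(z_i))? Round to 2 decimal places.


Denom = e^-3=0.0498 + e^-1=0.3679 + e^0=1.0000 + e^0=1.0000. Sum = 2.4177, which rounds to 2.42.

2.42


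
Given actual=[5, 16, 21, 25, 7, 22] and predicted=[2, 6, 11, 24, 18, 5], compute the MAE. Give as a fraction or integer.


MAE = (1/6) * (|5-2|=3 + |16-6|=10 + |21-11|=10 + |25-24|=1 + |7-18|=11 + |22-5|=17). Sum = 52. MAE = 26/3.

26/3


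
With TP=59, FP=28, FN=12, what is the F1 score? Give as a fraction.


Precision = 59/87 = 59/87. Recall = 59/71 = 59/71. F1 = 2*P*R/(P+R) = 59/79.

59/79


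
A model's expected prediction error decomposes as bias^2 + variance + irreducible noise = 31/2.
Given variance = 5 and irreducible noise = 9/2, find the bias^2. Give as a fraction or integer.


Total error = bias^2 + variance + irreducible noise. So bias^2 = 31/2 - 5 - 9/2 = 6.

6


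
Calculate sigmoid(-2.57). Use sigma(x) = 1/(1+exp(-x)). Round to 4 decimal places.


sigma(-2.57) = 1/(1+e^(2.57)) = 1/(1+13.065824) = 1/14.065824 = 0.0711.

0.0711


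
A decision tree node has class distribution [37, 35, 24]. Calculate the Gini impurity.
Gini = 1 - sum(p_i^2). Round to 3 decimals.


Total = 96. Proportions: 37/96, 35/96, 24/96. sum(p_i^2) = 0.3440. Gini = 1 - 0.3440 = 0.6560, which rounds to 0.656.

0.656


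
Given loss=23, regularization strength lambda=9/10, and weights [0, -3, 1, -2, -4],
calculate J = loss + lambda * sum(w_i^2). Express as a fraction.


L2 sq norm = sum(w^2) = 30. J = 23 + 9/10 * 30 = 50.

50


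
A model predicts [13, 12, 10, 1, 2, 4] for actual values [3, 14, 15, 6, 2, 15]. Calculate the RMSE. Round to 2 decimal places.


MSE = 45.8333. RMSE = sqrt(45.8333) = 6.77.

6.77


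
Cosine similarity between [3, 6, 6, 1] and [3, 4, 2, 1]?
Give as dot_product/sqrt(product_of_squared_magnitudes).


dot = 46. |a|^2 = 82, |b|^2 = 30. cos = 46/sqrt(2460).

46/sqrt(2460)


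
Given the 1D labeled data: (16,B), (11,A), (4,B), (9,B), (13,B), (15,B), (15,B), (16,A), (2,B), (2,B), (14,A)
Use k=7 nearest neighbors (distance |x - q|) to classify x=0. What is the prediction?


Distances: |16-0|=16, |11-0|=11, |4-0|=4, |9-0|=9, |13-0|=13, |15-0|=15, |15-0|=15, |16-0|=16, |2-0|=2, |2-0|=2, |14-0|=14. 7 nearest: (2,B), (2,B), (4,B), (9,B), (11,A), (13,B), (14,A). Counts: {'B': 5, 'A': 2}. Majority class: B.

B


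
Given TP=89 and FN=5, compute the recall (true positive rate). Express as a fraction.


Recall = TP / (TP + FN) = 89 / 94 = 89/94.

89/94


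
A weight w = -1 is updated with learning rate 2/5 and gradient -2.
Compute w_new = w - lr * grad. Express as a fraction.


w_new = -1 - 2/5 * -2 = -1 - -4/5 = -1/5.

-1/5


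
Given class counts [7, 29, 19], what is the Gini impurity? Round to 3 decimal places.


Total = 55. Proportions: 7/55, 29/55, 19/55. sum(p_i^2) = 0.4136. Gini = 1 - 0.4136 = 0.5864, which rounds to 0.586.

0.586


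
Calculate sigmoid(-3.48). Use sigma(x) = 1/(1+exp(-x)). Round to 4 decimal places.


sigma(-3.48) = 1/(1+e^(3.48)) = 1/(1+32.459722) = 1/33.459722 = 0.0299.

0.0299


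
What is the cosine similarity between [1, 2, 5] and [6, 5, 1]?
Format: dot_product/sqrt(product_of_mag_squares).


dot = 21. |a|^2 = 30, |b|^2 = 62. cos = 21/sqrt(1860).

21/sqrt(1860)


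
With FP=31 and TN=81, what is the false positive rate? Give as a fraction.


FPR = FP / (FP + TN) = 31 / 112 = 31/112.

31/112


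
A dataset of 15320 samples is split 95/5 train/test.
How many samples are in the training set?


Test set = 15320 * 5% = 766. Training set = 15320 - 766 = 14554.

14554


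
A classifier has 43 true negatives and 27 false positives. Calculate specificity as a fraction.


Specificity = TN / (TN + FP) = 43 / 70 = 43/70.

43/70


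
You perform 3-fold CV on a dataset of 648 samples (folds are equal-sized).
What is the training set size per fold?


Each validation fold has 648/3 = 216 samples. Training set = 648 - 216 = 432.

432


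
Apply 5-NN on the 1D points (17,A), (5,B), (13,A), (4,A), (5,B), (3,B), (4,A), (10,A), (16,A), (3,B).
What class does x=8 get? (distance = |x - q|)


Distances: |17-8|=9, |5-8|=3, |13-8|=5, |4-8|=4, |5-8|=3, |3-8|=5, |4-8|=4, |10-8|=2, |16-8|=8, |3-8|=5. 5 nearest: (10,A), (5,B), (5,B), (4,A), (4,A). Counts: {'A': 3, 'B': 2}. Majority class: A.

A


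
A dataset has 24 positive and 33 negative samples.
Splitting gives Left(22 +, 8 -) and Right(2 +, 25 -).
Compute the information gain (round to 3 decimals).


H(parent) = 0.9819. H(left) = 0.8366, H(right) = 0.3809. Weighted = (30/57)*0.8366 + (27/57)*0.3809 = 0.6207. IG = 0.9819 - 0.6207 = 0.3612, which rounds to 0.361.

0.361


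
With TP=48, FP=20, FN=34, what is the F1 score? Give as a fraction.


Precision = 48/68 = 12/17. Recall = 48/82 = 24/41. F1 = 2*P*R/(P+R) = 16/25.

16/25


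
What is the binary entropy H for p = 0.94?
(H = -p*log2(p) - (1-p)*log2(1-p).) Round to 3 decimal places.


H = -0.94*log2(0.94) - 0.06*log2(0.06) = 0.327.

0.327


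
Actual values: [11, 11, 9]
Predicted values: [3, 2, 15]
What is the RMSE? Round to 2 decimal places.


MSE = 60.3333. RMSE = sqrt(60.3333) = 7.77.

7.77


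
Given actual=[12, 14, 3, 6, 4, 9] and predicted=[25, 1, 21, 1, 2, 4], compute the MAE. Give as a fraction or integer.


MAE = (1/6) * (|12-25|=13 + |14-1|=13 + |3-21|=18 + |6-1|=5 + |4-2|=2 + |9-4|=5). Sum = 56. MAE = 28/3.

28/3


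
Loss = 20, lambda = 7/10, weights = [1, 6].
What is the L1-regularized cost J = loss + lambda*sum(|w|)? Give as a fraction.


L1 norm = sum(|w|) = 7. J = 20 + 7/10 * 7 = 249/10.

249/10


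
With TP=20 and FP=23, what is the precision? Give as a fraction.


Precision = TP / (TP + FP) = 20 / 43 = 20/43.

20/43


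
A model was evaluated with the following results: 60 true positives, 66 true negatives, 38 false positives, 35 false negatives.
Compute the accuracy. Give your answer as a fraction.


Accuracy = (TP + TN) / (TP + TN + FP + FN) = (60 + 66) / 199 = 126/199.

126/199


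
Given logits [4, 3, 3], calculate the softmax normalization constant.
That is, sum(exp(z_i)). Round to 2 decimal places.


Denom = e^4=54.5982 + e^3=20.0855 + e^3=20.0855. Sum = 94.7692, which rounds to 94.77.

94.77


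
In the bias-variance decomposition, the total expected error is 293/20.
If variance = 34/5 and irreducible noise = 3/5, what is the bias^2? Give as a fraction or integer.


Total error = bias^2 + variance + irreducible noise. So bias^2 = 293/20 - 34/5 - 3/5 = 29/4.

29/4


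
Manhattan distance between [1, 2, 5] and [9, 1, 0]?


d = sum of absolute differences: |1-9|=8 + |2-1|=1 + |5-0|=5 = 14.

14


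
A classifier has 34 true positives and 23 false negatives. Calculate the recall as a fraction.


Recall = TP / (TP + FN) = 34 / 57 = 34/57.

34/57


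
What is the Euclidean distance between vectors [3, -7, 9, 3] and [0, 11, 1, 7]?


d = sqrt(sum of squared differences). (3-0)^2=9, (-7-11)^2=324, (9-1)^2=64, (3-7)^2=16. Sum = 413.

sqrt(413)


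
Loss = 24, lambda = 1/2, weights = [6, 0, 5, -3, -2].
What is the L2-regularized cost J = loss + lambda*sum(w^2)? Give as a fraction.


L2 sq norm = sum(w^2) = 74. J = 24 + 1/2 * 74 = 61.

61


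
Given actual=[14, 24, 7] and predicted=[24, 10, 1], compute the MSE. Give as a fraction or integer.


MSE = (1/3) * ((14-24)^2=100 + (24-10)^2=196 + (7-1)^2=36). Sum = 332. MSE = 332/3.

332/3


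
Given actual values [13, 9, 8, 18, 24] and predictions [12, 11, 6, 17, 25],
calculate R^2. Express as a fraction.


Mean(y) = 72/5. SS_res = 11. SS_tot = 886/5. R^2 = 1 - 11/(886/5) = 831/886.

831/886


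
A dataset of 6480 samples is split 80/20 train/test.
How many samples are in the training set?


Test set = 6480 * 20% = 1296. Training set = 6480 - 1296 = 5184.

5184


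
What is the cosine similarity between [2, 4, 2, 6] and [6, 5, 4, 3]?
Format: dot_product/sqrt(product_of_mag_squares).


dot = 58. |a|^2 = 60, |b|^2 = 86. cos = 58/sqrt(5160).

58/sqrt(5160)


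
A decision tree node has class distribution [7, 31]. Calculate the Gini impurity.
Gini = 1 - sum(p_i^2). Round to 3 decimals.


Total = 38. Proportions: 7/38, 31/38. sum(p_i^2) = 0.6994. Gini = 1 - 0.6994 = 0.3006, which rounds to 0.301.

0.301


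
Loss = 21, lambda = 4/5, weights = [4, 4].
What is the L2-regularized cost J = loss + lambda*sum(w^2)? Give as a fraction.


L2 sq norm = sum(w^2) = 32. J = 21 + 4/5 * 32 = 233/5.

233/5


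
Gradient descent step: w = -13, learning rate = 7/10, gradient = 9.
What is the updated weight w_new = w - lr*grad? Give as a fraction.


w_new = -13 - 7/10 * 9 = -13 - 63/10 = -193/10.

-193/10


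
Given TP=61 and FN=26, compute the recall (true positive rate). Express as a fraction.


Recall = TP / (TP + FN) = 61 / 87 = 61/87.

61/87


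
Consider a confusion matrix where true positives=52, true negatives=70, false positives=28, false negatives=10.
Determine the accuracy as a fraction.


Accuracy = (TP + TN) / (TP + TN + FP + FN) = (52 + 70) / 160 = 61/80.

61/80


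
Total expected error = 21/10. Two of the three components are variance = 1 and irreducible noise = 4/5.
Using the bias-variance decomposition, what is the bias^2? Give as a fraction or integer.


Total error = bias^2 + variance + irreducible noise. So bias^2 = 21/10 - 1 - 4/5 = 3/10.

3/10


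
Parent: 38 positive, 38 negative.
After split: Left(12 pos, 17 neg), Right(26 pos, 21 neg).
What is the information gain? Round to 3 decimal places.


H(parent) = 1.0000. H(left) = 0.9784, H(right) = 0.9918. Weighted = (29/76)*0.9784 + (47/76)*0.9918 = 0.9867. IG = 1.0000 - 0.9867 = 0.0133, which rounds to 0.013.

0.013


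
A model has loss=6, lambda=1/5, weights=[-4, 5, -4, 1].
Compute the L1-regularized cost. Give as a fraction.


L1 norm = sum(|w|) = 14. J = 6 + 1/5 * 14 = 44/5.

44/5


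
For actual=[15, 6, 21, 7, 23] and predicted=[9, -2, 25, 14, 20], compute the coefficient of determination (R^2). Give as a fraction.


Mean(y) = 72/5. SS_res = 174. SS_tot = 1216/5. R^2 = 1 - 174/(1216/5) = 173/608.

173/608


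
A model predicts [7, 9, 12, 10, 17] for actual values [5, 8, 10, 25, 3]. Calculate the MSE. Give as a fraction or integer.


MSE = (1/5) * ((5-7)^2=4 + (8-9)^2=1 + (10-12)^2=4 + (25-10)^2=225 + (3-17)^2=196). Sum = 430. MSE = 86.

86


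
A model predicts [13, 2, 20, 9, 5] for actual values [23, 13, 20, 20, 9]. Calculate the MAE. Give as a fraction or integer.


MAE = (1/5) * (|23-13|=10 + |13-2|=11 + |20-20|=0 + |20-9|=11 + |9-5|=4). Sum = 36. MAE = 36/5.

36/5


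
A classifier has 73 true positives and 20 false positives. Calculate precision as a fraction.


Precision = TP / (TP + FP) = 73 / 93 = 73/93.

73/93


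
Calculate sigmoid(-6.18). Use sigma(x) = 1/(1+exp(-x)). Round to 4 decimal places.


sigma(-6.18) = 1/(1+e^(6.18)) = 1/(1+482.991956) = 1/483.991956 = 0.0021.

0.0021


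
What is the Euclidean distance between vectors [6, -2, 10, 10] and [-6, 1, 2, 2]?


d = sqrt(sum of squared differences). (6--6)^2=144, (-2-1)^2=9, (10-2)^2=64, (10-2)^2=64. Sum = 281.

sqrt(281)


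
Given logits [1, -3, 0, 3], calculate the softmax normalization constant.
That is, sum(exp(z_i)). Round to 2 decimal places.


Denom = e^1=2.7183 + e^-3=0.0498 + e^0=1.0000 + e^3=20.0855. Sum = 23.8536, which rounds to 23.85.

23.85


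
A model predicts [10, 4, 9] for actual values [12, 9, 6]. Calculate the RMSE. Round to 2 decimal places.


MSE = 12.6667. RMSE = sqrt(12.6667) = 3.56.

3.56


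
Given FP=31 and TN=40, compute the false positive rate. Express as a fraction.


FPR = FP / (FP + TN) = 31 / 71 = 31/71.

31/71


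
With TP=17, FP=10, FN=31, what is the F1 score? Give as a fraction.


Precision = 17/27 = 17/27. Recall = 17/48 = 17/48. F1 = 2*P*R/(P+R) = 34/75.

34/75


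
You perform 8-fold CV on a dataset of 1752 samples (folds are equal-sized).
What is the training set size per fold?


Each validation fold has 1752/8 = 219 samples. Training set = 1752 - 219 = 1533.

1533


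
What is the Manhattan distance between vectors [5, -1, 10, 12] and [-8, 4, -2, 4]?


d = sum of absolute differences: |5--8|=13 + |-1-4|=5 + |10--2|=12 + |12-4|=8 = 38.

38


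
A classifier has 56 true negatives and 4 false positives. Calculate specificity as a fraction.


Specificity = TN / (TN + FP) = 56 / 60 = 14/15.

14/15


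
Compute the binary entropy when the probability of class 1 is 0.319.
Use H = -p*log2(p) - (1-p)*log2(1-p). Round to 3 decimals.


H = -0.319*log2(0.319) - 0.681*log2(0.681) = 0.903.

0.903


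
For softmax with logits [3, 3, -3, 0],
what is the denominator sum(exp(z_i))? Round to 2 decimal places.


Denom = e^3=20.0855 + e^3=20.0855 + e^-3=0.0498 + e^0=1.0000. Sum = 41.2208, which rounds to 41.22.

41.22


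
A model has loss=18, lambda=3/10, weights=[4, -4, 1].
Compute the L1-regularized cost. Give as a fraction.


L1 norm = sum(|w|) = 9. J = 18 + 3/10 * 9 = 207/10.

207/10


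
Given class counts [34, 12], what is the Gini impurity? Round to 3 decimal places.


Total = 46. Proportions: 34/46, 12/46. sum(p_i^2) = 0.6144. Gini = 1 - 0.6144 = 0.3856, which rounds to 0.386.

0.386


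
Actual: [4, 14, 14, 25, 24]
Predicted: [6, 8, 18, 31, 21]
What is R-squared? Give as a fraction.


Mean(y) = 81/5. SS_res = 101. SS_tot = 1484/5. R^2 = 1 - 101/(1484/5) = 979/1484.

979/1484


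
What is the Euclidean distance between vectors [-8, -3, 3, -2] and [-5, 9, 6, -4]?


d = sqrt(sum of squared differences). (-8--5)^2=9, (-3-9)^2=144, (3-6)^2=9, (-2--4)^2=4. Sum = 166.

sqrt(166)


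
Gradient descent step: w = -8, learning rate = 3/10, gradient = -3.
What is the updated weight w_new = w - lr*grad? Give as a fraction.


w_new = -8 - 3/10 * -3 = -8 - -9/10 = -71/10.

-71/10


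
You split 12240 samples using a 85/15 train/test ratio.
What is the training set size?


Test set = 12240 * 15% = 1836. Training set = 12240 - 1836 = 10404.

10404


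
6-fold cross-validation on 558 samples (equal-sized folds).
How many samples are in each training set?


Each validation fold has 558/6 = 93 samples. Training set = 558 - 93 = 465.

465


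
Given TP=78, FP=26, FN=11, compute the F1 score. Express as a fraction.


Precision = 78/104 = 3/4. Recall = 78/89 = 78/89. F1 = 2*P*R/(P+R) = 156/193.

156/193


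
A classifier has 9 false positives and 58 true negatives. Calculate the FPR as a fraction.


FPR = FP / (FP + TN) = 9 / 67 = 9/67.

9/67


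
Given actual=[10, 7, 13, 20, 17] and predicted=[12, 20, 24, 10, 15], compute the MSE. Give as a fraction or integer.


MSE = (1/5) * ((10-12)^2=4 + (7-20)^2=169 + (13-24)^2=121 + (20-10)^2=100 + (17-15)^2=4). Sum = 398. MSE = 398/5.

398/5


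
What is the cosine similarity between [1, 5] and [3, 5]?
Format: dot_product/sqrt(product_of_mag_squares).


dot = 28. |a|^2 = 26, |b|^2 = 34. cos = 28/sqrt(884).

28/sqrt(884)


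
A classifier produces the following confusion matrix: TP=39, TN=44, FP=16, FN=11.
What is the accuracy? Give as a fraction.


Accuracy = (TP + TN) / (TP + TN + FP + FN) = (39 + 44) / 110 = 83/110.

83/110


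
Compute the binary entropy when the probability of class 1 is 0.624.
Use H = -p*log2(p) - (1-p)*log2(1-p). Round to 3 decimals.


H = -0.624*log2(0.624) - 0.376*log2(0.376) = 0.955.

0.955


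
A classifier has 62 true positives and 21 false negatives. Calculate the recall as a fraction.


Recall = TP / (TP + FN) = 62 / 83 = 62/83.

62/83


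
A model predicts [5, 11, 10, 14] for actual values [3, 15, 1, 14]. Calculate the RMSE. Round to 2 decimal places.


MSE = 25.2500. RMSE = sqrt(25.2500) = 5.02.

5.02


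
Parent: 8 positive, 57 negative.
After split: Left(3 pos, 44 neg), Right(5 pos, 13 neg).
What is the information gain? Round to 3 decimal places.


H(parent) = 0.5381. H(left) = 0.3425, H(right) = 0.8524. Weighted = (47/65)*0.3425 + (18/65)*0.8524 = 0.4837. IG = 0.5381 - 0.4837 = 0.0544, which rounds to 0.054.

0.054


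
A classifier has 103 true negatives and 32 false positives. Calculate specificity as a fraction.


Specificity = TN / (TN + FP) = 103 / 135 = 103/135.

103/135


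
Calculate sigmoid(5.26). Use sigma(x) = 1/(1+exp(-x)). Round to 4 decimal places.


sigma(5.26) = 1/(1+e^(-5.26)) = 1/(1+0.005195) = 1/1.005195 = 0.9948.

0.9948


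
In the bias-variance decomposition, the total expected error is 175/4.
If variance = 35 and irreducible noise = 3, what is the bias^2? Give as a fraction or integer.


Total error = bias^2 + variance + irreducible noise. So bias^2 = 175/4 - 35 - 3 = 23/4.

23/4


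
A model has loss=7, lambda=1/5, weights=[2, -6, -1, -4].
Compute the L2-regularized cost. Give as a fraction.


L2 sq norm = sum(w^2) = 57. J = 7 + 1/5 * 57 = 92/5.

92/5


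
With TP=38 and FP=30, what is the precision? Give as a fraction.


Precision = TP / (TP + FP) = 38 / 68 = 19/34.

19/34


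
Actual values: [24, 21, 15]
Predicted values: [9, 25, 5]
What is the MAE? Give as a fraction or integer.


MAE = (1/3) * (|24-9|=15 + |21-25|=4 + |15-5|=10). Sum = 29. MAE = 29/3.

29/3


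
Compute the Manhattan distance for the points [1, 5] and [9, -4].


d = sum of absolute differences: |1-9|=8 + |5--4|=9 = 17.

17


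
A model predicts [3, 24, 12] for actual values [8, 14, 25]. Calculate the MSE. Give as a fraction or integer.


MSE = (1/3) * ((8-3)^2=25 + (14-24)^2=100 + (25-12)^2=169). Sum = 294. MSE = 98.

98


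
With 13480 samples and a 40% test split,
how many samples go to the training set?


Test set = 13480 * 40% = 5392. Training set = 13480 - 5392 = 8088.

8088


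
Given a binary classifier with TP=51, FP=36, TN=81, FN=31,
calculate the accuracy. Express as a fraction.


Accuracy = (TP + TN) / (TP + TN + FP + FN) = (51 + 81) / 199 = 132/199.

132/199


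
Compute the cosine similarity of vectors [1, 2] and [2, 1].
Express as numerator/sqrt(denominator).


dot = 4. |a|^2 = 5, |b|^2 = 5. cos = 4/sqrt(25).

4/sqrt(25)


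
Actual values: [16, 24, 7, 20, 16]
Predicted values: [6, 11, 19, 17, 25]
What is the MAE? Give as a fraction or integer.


MAE = (1/5) * (|16-6|=10 + |24-11|=13 + |7-19|=12 + |20-17|=3 + |16-25|=9). Sum = 47. MAE = 47/5.

47/5


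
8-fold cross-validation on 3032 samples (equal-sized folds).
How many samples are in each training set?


Each validation fold has 3032/8 = 379 samples. Training set = 3032 - 379 = 2653.

2653


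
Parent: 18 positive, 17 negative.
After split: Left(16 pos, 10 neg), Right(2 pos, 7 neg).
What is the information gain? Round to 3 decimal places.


H(parent) = 0.9994. H(left) = 0.9612, H(right) = 0.7642. Weighted = (26/35)*0.9612 + (9/35)*0.7642 = 0.9105. IG = 0.9994 - 0.9105 = 0.0889, which rounds to 0.089.

0.089


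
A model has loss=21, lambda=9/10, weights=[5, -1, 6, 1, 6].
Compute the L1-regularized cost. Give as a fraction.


L1 norm = sum(|w|) = 19. J = 21 + 9/10 * 19 = 381/10.

381/10


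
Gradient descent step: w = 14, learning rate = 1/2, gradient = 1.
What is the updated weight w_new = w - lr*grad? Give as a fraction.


w_new = 14 - 1/2 * 1 = 14 - 1/2 = 27/2.

27/2


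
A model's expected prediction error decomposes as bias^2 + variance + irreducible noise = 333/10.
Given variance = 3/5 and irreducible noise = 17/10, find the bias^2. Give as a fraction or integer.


Total error = bias^2 + variance + irreducible noise. So bias^2 = 333/10 - 3/5 - 17/10 = 31.

31


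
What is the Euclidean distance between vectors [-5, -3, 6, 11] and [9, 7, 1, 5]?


d = sqrt(sum of squared differences). (-5-9)^2=196, (-3-7)^2=100, (6-1)^2=25, (11-5)^2=36. Sum = 357.

sqrt(357)


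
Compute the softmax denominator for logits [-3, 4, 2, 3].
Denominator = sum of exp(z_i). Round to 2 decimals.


Denom = e^-3=0.0498 + e^4=54.5982 + e^2=7.3891 + e^3=20.0855. Sum = 82.1226, which rounds to 82.12.

82.12


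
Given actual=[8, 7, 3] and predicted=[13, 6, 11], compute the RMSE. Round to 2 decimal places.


MSE = 30.0000. RMSE = sqrt(30.0000) = 5.48.

5.48


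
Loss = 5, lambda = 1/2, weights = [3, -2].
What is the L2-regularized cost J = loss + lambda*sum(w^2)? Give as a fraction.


L2 sq norm = sum(w^2) = 13. J = 5 + 1/2 * 13 = 23/2.

23/2


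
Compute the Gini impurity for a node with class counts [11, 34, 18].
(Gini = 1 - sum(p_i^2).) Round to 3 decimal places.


Total = 63. Proportions: 11/63, 34/63, 18/63. sum(p_i^2) = 0.4034. Gini = 1 - 0.4034 = 0.5966, which rounds to 0.597.

0.597


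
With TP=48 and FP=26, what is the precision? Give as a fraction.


Precision = TP / (TP + FP) = 48 / 74 = 24/37.

24/37


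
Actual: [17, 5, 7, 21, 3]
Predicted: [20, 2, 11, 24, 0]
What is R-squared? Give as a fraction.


Mean(y) = 53/5. SS_res = 52. SS_tot = 1256/5. R^2 = 1 - 52/(1256/5) = 249/314.

249/314


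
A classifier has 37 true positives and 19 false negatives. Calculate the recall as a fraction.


Recall = TP / (TP + FN) = 37 / 56 = 37/56.

37/56


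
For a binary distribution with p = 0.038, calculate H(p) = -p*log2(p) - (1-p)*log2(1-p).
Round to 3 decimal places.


H = -0.038*log2(0.038) - 0.962*log2(0.962) = 0.233.

0.233


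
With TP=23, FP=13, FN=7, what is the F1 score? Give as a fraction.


Precision = 23/36 = 23/36. Recall = 23/30 = 23/30. F1 = 2*P*R/(P+R) = 23/33.

23/33


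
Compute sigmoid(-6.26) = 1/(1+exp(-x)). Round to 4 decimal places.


sigma(-6.26) = 1/(1+e^(6.26)) = 1/(1+523.218940) = 1/524.218940 = 0.0019.

0.0019


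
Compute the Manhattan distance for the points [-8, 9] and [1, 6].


d = sum of absolute differences: |-8-1|=9 + |9-6|=3 = 12.

12


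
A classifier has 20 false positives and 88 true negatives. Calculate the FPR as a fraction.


FPR = FP / (FP + TN) = 20 / 108 = 5/27.

5/27


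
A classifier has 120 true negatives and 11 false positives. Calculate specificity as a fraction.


Specificity = TN / (TN + FP) = 120 / 131 = 120/131.

120/131


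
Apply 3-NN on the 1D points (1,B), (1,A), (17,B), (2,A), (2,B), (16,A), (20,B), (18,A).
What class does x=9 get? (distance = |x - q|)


Distances: |1-9|=8, |1-9|=8, |17-9|=8, |2-9|=7, |2-9|=7, |16-9|=7, |20-9|=11, |18-9|=9. 3 nearest: (2,A), (16,A), (2,B). Counts: {'A': 2, 'B': 1}. Majority class: A.

A


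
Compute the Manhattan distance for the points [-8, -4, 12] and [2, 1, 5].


d = sum of absolute differences: |-8-2|=10 + |-4-1|=5 + |12-5|=7 = 22.

22


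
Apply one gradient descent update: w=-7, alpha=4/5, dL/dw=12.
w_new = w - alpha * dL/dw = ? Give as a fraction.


w_new = -7 - 4/5 * 12 = -7 - 48/5 = -83/5.

-83/5


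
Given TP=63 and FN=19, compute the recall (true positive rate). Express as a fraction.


Recall = TP / (TP + FN) = 63 / 82 = 63/82.

63/82


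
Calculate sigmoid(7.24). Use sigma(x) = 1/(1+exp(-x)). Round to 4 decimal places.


sigma(7.24) = 1/(1+e^(-7.24)) = 1/(1+0.000717) = 1/1.000717 = 0.9993.

0.9993


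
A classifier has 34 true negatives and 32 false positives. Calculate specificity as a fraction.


Specificity = TN / (TN + FP) = 34 / 66 = 17/33.

17/33


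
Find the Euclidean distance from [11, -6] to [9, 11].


d = sqrt(sum of squared differences). (11-9)^2=4, (-6-11)^2=289. Sum = 293.

sqrt(293)


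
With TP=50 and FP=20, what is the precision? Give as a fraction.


Precision = TP / (TP + FP) = 50 / 70 = 5/7.

5/7


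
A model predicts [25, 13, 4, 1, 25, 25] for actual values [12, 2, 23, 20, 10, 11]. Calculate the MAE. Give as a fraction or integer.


MAE = (1/6) * (|12-25|=13 + |2-13|=11 + |23-4|=19 + |20-1|=19 + |10-25|=15 + |11-25|=14). Sum = 91. MAE = 91/6.

91/6


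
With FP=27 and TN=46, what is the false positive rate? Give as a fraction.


FPR = FP / (FP + TN) = 27 / 73 = 27/73.

27/73


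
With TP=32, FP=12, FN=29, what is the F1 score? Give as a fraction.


Precision = 32/44 = 8/11. Recall = 32/61 = 32/61. F1 = 2*P*R/(P+R) = 64/105.

64/105


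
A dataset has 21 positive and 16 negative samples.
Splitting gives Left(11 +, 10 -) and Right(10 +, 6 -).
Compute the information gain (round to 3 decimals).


H(parent) = 0.9868. H(left) = 0.9984, H(right) = 0.9544. Weighted = (21/37)*0.9984 + (16/37)*0.9544 = 0.9794. IG = 0.9868 - 0.9794 = 0.0074, which rounds to 0.007.

0.007


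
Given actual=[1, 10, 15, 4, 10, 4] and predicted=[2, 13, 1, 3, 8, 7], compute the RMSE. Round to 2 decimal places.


MSE = 36.6667. RMSE = sqrt(36.6667) = 6.06.

6.06


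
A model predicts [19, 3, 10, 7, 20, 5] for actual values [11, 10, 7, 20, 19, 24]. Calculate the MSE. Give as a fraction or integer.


MSE = (1/6) * ((11-19)^2=64 + (10-3)^2=49 + (7-10)^2=9 + (20-7)^2=169 + (19-20)^2=1 + (24-5)^2=361). Sum = 653. MSE = 653/6.

653/6


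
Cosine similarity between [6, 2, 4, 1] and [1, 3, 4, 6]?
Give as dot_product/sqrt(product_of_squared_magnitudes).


dot = 34. |a|^2 = 57, |b|^2 = 62. cos = 34/sqrt(3534).

34/sqrt(3534)


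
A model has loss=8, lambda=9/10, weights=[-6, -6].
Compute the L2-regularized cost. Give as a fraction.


L2 sq norm = sum(w^2) = 72. J = 8 + 9/10 * 72 = 364/5.

364/5


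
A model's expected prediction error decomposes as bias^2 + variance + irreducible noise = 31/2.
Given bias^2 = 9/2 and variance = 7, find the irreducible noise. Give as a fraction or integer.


Total error = bias^2 + variance + irreducible noise. So irreducible noise = 31/2 - 9/2 - 7 = 4.

4


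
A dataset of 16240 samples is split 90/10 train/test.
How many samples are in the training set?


Test set = 16240 * 10% = 1624. Training set = 16240 - 1624 = 14616.

14616


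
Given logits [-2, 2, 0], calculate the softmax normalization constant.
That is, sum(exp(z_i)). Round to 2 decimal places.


Denom = e^-2=0.1353 + e^2=7.3891 + e^0=1.0000. Sum = 8.5244, which rounds to 8.52.

8.52


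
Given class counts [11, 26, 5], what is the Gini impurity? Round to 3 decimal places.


Total = 42. Proportions: 11/42, 26/42, 5/42. sum(p_i^2) = 0.4660. Gini = 1 - 0.4660 = 0.5340, which rounds to 0.534.

0.534


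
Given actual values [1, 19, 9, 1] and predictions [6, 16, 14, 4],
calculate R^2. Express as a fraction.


Mean(y) = 15/2. SS_res = 68. SS_tot = 219. R^2 = 1 - 68/(219) = 151/219.

151/219


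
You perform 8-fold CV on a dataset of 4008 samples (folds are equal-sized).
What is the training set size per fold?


Each validation fold has 4008/8 = 501 samples. Training set = 4008 - 501 = 3507.

3507


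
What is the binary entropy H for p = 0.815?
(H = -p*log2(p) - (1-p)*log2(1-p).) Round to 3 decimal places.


H = -0.815*log2(0.815) - 0.185*log2(0.185) = 0.691.

0.691


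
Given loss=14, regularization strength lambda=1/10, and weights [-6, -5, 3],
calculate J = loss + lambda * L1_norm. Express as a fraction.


L1 norm = sum(|w|) = 14. J = 14 + 1/10 * 14 = 77/5.

77/5


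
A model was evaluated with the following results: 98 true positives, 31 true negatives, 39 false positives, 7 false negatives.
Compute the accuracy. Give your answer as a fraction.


Accuracy = (TP + TN) / (TP + TN + FP + FN) = (98 + 31) / 175 = 129/175.

129/175


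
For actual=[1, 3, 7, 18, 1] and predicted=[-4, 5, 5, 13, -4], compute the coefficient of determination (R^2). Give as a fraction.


Mean(y) = 6. SS_res = 83. SS_tot = 204. R^2 = 1 - 83/(204) = 121/204.

121/204


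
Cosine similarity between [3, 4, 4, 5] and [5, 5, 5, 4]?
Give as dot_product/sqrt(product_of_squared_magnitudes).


dot = 75. |a|^2 = 66, |b|^2 = 91. cos = 75/sqrt(6006).

75/sqrt(6006)


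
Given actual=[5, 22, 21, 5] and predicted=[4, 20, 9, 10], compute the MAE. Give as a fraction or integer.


MAE = (1/4) * (|5-4|=1 + |22-20|=2 + |21-9|=12 + |5-10|=5). Sum = 20. MAE = 5.

5


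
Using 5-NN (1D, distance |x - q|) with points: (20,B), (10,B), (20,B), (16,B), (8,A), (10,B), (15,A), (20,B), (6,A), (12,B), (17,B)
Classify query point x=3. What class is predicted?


Distances: |20-3|=17, |10-3|=7, |20-3|=17, |16-3|=13, |8-3|=5, |10-3|=7, |15-3|=12, |20-3|=17, |6-3|=3, |12-3|=9, |17-3|=14. 5 nearest: (6,A), (8,A), (10,B), (10,B), (12,B). Counts: {'A': 2, 'B': 3}. Majority class: B.

B


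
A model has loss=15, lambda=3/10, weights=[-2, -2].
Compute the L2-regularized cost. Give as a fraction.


L2 sq norm = sum(w^2) = 8. J = 15 + 3/10 * 8 = 87/5.

87/5


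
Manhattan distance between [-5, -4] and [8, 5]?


d = sum of absolute differences: |-5-8|=13 + |-4-5|=9 = 22.

22


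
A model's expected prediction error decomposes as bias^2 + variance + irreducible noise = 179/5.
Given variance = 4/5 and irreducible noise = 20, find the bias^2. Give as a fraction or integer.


Total error = bias^2 + variance + irreducible noise. So bias^2 = 179/5 - 4/5 - 20 = 15.

15


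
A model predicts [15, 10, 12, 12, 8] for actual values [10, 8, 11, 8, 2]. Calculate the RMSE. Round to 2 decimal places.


MSE = 16.4000. RMSE = sqrt(16.4000) = 4.05.

4.05


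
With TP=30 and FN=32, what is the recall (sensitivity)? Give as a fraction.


Recall = TP / (TP + FN) = 30 / 62 = 15/31.

15/31


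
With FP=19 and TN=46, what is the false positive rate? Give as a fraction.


FPR = FP / (FP + TN) = 19 / 65 = 19/65.

19/65


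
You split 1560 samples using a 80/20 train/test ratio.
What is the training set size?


Test set = 1560 * 20% = 312. Training set = 1560 - 312 = 1248.

1248


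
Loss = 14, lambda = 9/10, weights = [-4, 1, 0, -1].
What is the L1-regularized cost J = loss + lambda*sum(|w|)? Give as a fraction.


L1 norm = sum(|w|) = 6. J = 14 + 9/10 * 6 = 97/5.

97/5


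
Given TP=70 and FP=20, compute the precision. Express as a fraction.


Precision = TP / (TP + FP) = 70 / 90 = 7/9.

7/9


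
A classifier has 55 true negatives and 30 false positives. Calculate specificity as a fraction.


Specificity = TN / (TN + FP) = 55 / 85 = 11/17.

11/17


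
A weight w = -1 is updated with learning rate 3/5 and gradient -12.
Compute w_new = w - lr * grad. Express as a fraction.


w_new = -1 - 3/5 * -12 = -1 - -36/5 = 31/5.

31/5


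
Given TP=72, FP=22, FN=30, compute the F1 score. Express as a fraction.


Precision = 72/94 = 36/47. Recall = 72/102 = 12/17. F1 = 2*P*R/(P+R) = 36/49.

36/49


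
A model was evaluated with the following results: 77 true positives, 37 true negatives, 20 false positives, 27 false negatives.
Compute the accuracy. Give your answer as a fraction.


Accuracy = (TP + TN) / (TP + TN + FP + FN) = (77 + 37) / 161 = 114/161.

114/161


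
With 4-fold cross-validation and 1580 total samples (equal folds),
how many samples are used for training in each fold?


Each validation fold has 1580/4 = 395 samples. Training set = 1580 - 395 = 1185.

1185


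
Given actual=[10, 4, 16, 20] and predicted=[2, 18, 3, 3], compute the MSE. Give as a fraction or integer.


MSE = (1/4) * ((10-2)^2=64 + (4-18)^2=196 + (16-3)^2=169 + (20-3)^2=289). Sum = 718. MSE = 359/2.

359/2


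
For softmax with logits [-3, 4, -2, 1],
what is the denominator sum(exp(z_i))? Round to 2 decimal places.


Denom = e^-3=0.0498 + e^4=54.5982 + e^-2=0.1353 + e^1=2.7183. Sum = 57.5016, which rounds to 57.50.

57.50


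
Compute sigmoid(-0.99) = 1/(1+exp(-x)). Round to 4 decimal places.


sigma(-0.99) = 1/(1+e^(0.99)) = 1/(1+2.691234) = 1/3.691234 = 0.2709.

0.2709


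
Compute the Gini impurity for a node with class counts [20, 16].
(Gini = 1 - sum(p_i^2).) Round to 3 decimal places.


Total = 36. Proportions: 20/36, 16/36. sum(p_i^2) = 0.5062. Gini = 1 - 0.5062 = 0.4938, which rounds to 0.494.

0.494


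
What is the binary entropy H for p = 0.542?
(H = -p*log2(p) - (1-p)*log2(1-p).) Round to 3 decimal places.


H = -0.542*log2(0.542) - 0.458*log2(0.458) = 0.995.

0.995


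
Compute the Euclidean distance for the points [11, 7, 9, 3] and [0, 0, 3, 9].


d = sqrt(sum of squared differences). (11-0)^2=121, (7-0)^2=49, (9-3)^2=36, (3-9)^2=36. Sum = 242.

sqrt(242)


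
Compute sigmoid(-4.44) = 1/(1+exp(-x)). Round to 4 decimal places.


sigma(-4.44) = 1/(1+e^(4.44)) = 1/(1+84.774942) = 1/85.774942 = 0.0117.

0.0117


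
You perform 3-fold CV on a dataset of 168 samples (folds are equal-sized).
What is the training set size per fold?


Each validation fold has 168/3 = 56 samples. Training set = 168 - 56 = 112.

112


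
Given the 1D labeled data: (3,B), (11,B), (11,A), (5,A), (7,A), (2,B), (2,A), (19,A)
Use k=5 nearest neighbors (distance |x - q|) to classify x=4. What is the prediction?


Distances: |3-4|=1, |11-4|=7, |11-4|=7, |5-4|=1, |7-4|=3, |2-4|=2, |2-4|=2, |19-4|=15. 5 nearest: (5,A), (3,B), (2,A), (2,B), (7,A). Counts: {'A': 3, 'B': 2}. Majority class: A.

A


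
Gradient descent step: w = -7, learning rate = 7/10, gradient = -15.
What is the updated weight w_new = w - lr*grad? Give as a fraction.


w_new = -7 - 7/10 * -15 = -7 - -21/2 = 7/2.

7/2


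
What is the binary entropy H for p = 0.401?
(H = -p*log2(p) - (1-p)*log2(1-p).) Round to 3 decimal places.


H = -0.401*log2(0.401) - 0.599*log2(0.599) = 0.972.

0.972


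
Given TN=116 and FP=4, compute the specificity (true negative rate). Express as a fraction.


Specificity = TN / (TN + FP) = 116 / 120 = 29/30.

29/30


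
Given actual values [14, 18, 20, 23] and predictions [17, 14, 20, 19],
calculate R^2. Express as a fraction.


Mean(y) = 75/4. SS_res = 41. SS_tot = 171/4. R^2 = 1 - 41/(171/4) = 7/171.

7/171


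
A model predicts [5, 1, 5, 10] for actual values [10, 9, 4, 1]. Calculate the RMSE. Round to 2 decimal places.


MSE = 42.7500. RMSE = sqrt(42.7500) = 6.54.

6.54


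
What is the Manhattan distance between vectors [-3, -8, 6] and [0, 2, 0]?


d = sum of absolute differences: |-3-0|=3 + |-8-2|=10 + |6-0|=6 = 19.

19


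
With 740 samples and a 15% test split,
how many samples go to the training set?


Test set = 740 * 15% = 111. Training set = 740 - 111 = 629.

629


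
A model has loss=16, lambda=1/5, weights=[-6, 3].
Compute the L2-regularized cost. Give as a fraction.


L2 sq norm = sum(w^2) = 45. J = 16 + 1/5 * 45 = 25.

25


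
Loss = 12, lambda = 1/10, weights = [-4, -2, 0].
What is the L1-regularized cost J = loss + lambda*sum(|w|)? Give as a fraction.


L1 norm = sum(|w|) = 6. J = 12 + 1/10 * 6 = 63/5.

63/5


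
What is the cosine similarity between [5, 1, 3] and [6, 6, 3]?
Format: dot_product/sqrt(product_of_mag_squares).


dot = 45. |a|^2 = 35, |b|^2 = 81. cos = 45/sqrt(2835).

45/sqrt(2835)


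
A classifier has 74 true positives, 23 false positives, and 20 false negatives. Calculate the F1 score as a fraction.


Precision = 74/97 = 74/97. Recall = 74/94 = 37/47. F1 = 2*P*R/(P+R) = 148/191.

148/191


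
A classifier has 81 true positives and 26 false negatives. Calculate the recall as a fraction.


Recall = TP / (TP + FN) = 81 / 107 = 81/107.

81/107


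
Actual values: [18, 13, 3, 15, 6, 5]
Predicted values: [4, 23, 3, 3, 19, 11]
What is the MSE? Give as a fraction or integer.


MSE = (1/6) * ((18-4)^2=196 + (13-23)^2=100 + (3-3)^2=0 + (15-3)^2=144 + (6-19)^2=169 + (5-11)^2=36). Sum = 645. MSE = 215/2.

215/2


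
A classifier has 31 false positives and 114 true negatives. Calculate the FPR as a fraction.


FPR = FP / (FP + TN) = 31 / 145 = 31/145.

31/145


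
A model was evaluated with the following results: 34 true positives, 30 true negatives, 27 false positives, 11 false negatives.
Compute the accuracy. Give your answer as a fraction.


Accuracy = (TP + TN) / (TP + TN + FP + FN) = (34 + 30) / 102 = 32/51.

32/51
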